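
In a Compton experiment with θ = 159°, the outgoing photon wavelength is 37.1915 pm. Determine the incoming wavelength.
32.5000 pm

From λ' = λ + Δλ, we have λ = λ' - Δλ

First calculate the Compton shift:
Δλ = λ_C(1 - cos θ)
Δλ = 2.4263 × (1 - cos(159°))
Δλ = 2.4263 × 1.9336
Δλ = 4.6915 pm

Initial wavelength:
λ = λ' - Δλ
λ = 37.1915 - 4.6915
λ = 32.5000 pm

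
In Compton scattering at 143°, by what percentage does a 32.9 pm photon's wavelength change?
13.2646%

Calculate the Compton shift:
Δλ = λ_C(1 - cos(143°))
Δλ = 2.4263 × (1 - cos(143°))
Δλ = 2.4263 × 1.7986
Δλ = 4.3640 pm

Percentage change:
(Δλ/λ₀) × 100 = (4.3640/32.9) × 100
= 13.2646%

(Intermediate values are shown rounded; full precision is carried through to the final answer.)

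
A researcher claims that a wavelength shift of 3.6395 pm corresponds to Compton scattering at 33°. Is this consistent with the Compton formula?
No, inconsistent

Calculate the expected shift for θ = 33°:

Δλ_expected = λ_C(1 - cos(33°))
Δλ_expected = 2.4263 × (1 - cos(33°))
Δλ_expected = 2.4263 × 0.1613
Δλ_expected = 0.3914 pm

Given shift: 3.6395 pm
Expected shift: 0.3914 pm
Difference: 3.2480 pm

The values do not match. The given shift corresponds to θ ≈ 120.0°, not 33°.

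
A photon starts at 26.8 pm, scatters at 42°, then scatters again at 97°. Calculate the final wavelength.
30.1452 pm

Apply Compton shift twice:

First scattering at θ₁ = 42°:
Δλ₁ = λ_C(1 - cos(42°))
Δλ₁ = 2.4263 × 0.2569
Δλ₁ = 0.6232 pm

After first scattering:
λ₁ = 26.8 + 0.6232 = 27.4232 pm

Second scattering at θ₂ = 97°:
Δλ₂ = λ_C(1 - cos(97°))
Δλ₂ = 2.4263 × 1.1219
Δλ₂ = 2.7220 pm

Final wavelength:
λ₂ = 27.4232 + 2.7220 = 30.1452 pm

Total shift: Δλ_total = 0.6232 + 2.7220 = 3.3452 pm

(Intermediate values are shown rounded; full precision is carried through to the final answer.)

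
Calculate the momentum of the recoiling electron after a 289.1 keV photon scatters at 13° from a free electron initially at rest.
3.4800e-23 kg·m/s

The electron is initially at rest, so by conservation of momentum:
p⃗_e = p⃗₀ − p⃗'  (incident photon momentum minus scattered photon momentum)

Photon momentum magnitudes (p = h/λ = E/c):
λ₀ = hc/E₀ = 4.2886 pm → p₀ = h/λ₀ = 1.5450e-22 kg·m/s
Δλ = λ_C(1 − cos 13°) = 0.0622 pm
λ' = 4.3508 pm → p' = h/λ' = 1.5229e-22 kg·m/s

The scattered photon makes angle θ = 13° with the incident direction, so by the law of cosines:
|p⃗_e|² = p₀² + p'² − 2p₀p'cos θ
|p⃗_e|² = (1.5450e-22)² + (1.5229e-22)² − 2·1.5450e-22·1.5229e-22·cos(13°)
|p⃗_e| = 3.4800e-23 kg·m/s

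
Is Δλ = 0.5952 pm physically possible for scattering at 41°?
Yes, consistent

Calculate the expected shift for θ = 41°:

Δλ_expected = λ_C(1 - cos(41°))
Δλ_expected = 2.4263 × (1 - cos(41°))
Δλ_expected = 2.4263 × 0.2453
Δλ_expected = 0.5952 pm

Given shift: 0.5952 pm
Expected shift: 0.5952 pm
Difference: 0.0000 pm

The values match. This is consistent with Compton scattering at the stated angle.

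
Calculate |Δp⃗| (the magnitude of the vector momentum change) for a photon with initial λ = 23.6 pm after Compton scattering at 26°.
1.2570e-23 kg·m/s

Photon momentum magnitude is p = h/λ.

Initial momentum:
p₀ = h/λ = 6.6261e-34/2.3600e-11 = 2.8077e-23 kg·m/s

After scattering:
λ' = λ + Δλ = 23.6 + 0.2456 = 23.8456 pm
p' = h/λ' = 6.6261e-34/2.3846e-11 = 2.7787e-23 kg·m/s

Momentum is a vector; the scattered photon's direction makes angle θ = 26° with the incident direction. The magnitude of the vector change Δp⃗ = p⃗₀ − p⃗' is found from the law of cosines:
|Δp⃗|² = p₀² + p'² − 2p₀p'cos θ
|Δp⃗|² = (2.8077e-23)² + (2.7787e-23)² − 2·2.8077e-23·2.7787e-23·cos(26°)
|Δp⃗| = 1.2570e-23 kg·m/s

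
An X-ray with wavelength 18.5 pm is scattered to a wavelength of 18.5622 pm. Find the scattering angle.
13.00°

First find the wavelength shift:
Δλ = λ' - λ = 18.5622 - 18.5 = 0.0622 pm

Using Δλ = λ_C(1 - cos θ), with λ_C = h/(m_e·c) ≈ 2.42631024 pm:
cos θ = 1 - Δλ/λ_C
cos θ = 1 - 0.0622/2.42631024
cos θ = 0.974364

θ = arccos(0.974364)
θ = 13.00°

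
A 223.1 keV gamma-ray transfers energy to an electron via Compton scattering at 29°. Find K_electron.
11.5788 keV

By energy conservation: K_e = E_initial - E_final

First find the scattered photon energy:
Initial wavelength: λ = hc/E = 5.5573 pm
Compton shift: Δλ = λ_C(1 - cos(29°)) = 0.3042 pm
Final wavelength: λ' = 5.5573 + 0.3042 = 5.8615 pm
Final photon energy: E' = hc/λ' = 211.5212 keV

Electron kinetic energy:
K_e = E - E' = 223.1000 - 211.5212 = 11.5788 keV

(Intermediate values are shown rounded; full precision is carried through to the final answer.)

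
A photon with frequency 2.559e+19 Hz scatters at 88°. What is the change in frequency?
4.263e+18 Hz (decrease)

Convert frequency to wavelength (c = 299792458 m/s):
λ₀ = c/f₀ = 299792458/2.559e+19 = 1.1715219e-11 m = 11.7152 pm

Calculate Compton shift:
Δλ = λ_C(1 - cos(88°)) = 2.3416 pm

Final wavelength:
λ' = λ₀ + Δλ = 11.7152 + 2.3416 = 14.0569 pm

Final frequency:
f' = c/λ' = 299792458/1.4056852e-11 = 2.1327140e+19 Hz

Frequency shift (decrease):
Δf = f₀ - f' = 2.559e+19 - 2.1327140e+19 = 4.263e+18 Hz

(Intermediate values are shown rounded; full precision is carried through to the final answer.)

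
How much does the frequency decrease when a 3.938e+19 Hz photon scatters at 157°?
1.495e+19 Hz (decrease)

Convert frequency to wavelength (c = 299792458 m/s):
λ₀ = c/f₀ = 299792458/3.938e+19 = 7.6128100e-12 m = 7.6128 pm

Calculate Compton shift:
Δλ = λ_C(1 - cos(157°)) = 4.6597 pm

Final wavelength:
λ' = λ₀ + Δλ = 7.6128 + 4.6597 = 12.2726 pm

Final frequency:
f' = c/λ' = 299792458/1.2272551e-11 = 2.4427885e+19 Hz

Frequency shift (decrease):
Δf = f₀ - f' = 3.938e+19 - 2.4427885e+19 = 1.495e+19 Hz

(Intermediate values are shown rounded; full precision is carried through to the final answer.)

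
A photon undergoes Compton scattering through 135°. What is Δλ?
4.1420 pm

Using the Compton scattering formula:
Δλ = λ_C(1 - cos θ)

where λ_C = h/(m_e·c) ≈ 2.4263 pm is the Compton wavelength of an electron.

For θ = 135°:
cos(135°) = -0.7071
1 - cos(135°) = 1.7071

Δλ = 2.4263 × 1.7071
Δλ = 4.1420 pm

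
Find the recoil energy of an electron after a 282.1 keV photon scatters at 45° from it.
39.2649 keV

By energy conservation: K_e = E_initial - E_final

First find the scattered photon energy:
Initial wavelength: λ = hc/E = 4.3950 pm
Compton shift: Δλ = λ_C(1 - cos(45°)) = 0.7106 pm
Final wavelength: λ' = 4.3950 + 0.7106 = 5.1057 pm
Final photon energy: E' = hc/λ' = 242.8351 keV

Electron kinetic energy:
K_e = E - E' = 282.1000 - 242.8351 = 39.2649 keV

(Intermediate values are shown rounded; full precision is carried through to the final answer.)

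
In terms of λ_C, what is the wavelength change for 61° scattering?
0.5152 λ_C

The Compton shift formula is:
Δλ = λ_C(1 - cos θ)

Dividing both sides by λ_C:
Δλ/λ_C = 1 - cos θ

For θ = 61°:
Δλ/λ_C = 1 - cos(61°)
Δλ/λ_C = 1 - 0.4848
Δλ/λ_C = 0.5152

This means the shift is 0.5152 × λ_C = 1.2500 pm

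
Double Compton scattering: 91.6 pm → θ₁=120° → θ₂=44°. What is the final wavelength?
95.9204 pm

Apply Compton shift twice:

First scattering at θ₁ = 120°:
Δλ₁ = λ_C(1 - cos(120°))
Δλ₁ = 2.4263 × 1.5000
Δλ₁ = 3.6395 pm

After first scattering:
λ₁ = 91.6 + 3.6395 = 95.2395 pm

Second scattering at θ₂ = 44°:
Δλ₂ = λ_C(1 - cos(44°))
Δλ₂ = 2.4263 × 0.2807
Δλ₂ = 0.6810 pm

Final wavelength:
λ₂ = 95.2395 + 0.6810 = 95.9204 pm

Total shift: Δλ_total = 3.6395 + 0.6810 = 4.3204 pm

(Intermediate values are shown rounded; full precision is carried through to the final answer.)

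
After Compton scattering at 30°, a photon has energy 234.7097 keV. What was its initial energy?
250.1000 keV

Convert final energy to wavelength (hc ≈ 1239.842 keV·pm):
λ' = hc/E' = 1239.842 / 234.7097 = 5.2824 pm

Calculate the Compton shift:
Δλ = λ_C(1 - cos(30°))
Δλ = 2.4263 × (1 - cos(30°))
Δλ = 0.3251 pm

Initial wavelength:
λ = λ' - Δλ = 5.2824 - 0.3251 = 4.9574 pm

Initial energy:
E = hc/λ = 1239.842 / 4.9574 = 250.1000 keV

(Intermediate values are shown rounded; full precision is carried through to the final answer.)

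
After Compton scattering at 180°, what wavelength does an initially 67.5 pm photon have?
72.3526 pm

Using the Compton formula: λ' = λ + λ_C(1 − cos θ)

For θ = 180°, cos θ = -1 (exact) = -1.0000, so:
1 − cos 180° = 1 − (-1) = 2.0000

Δλ = λ_C × 2.0000 = 2.4263 × 2.0000 = 4.8526 pm

λ' = 67.5 + 4.8526 = 72.3526 pm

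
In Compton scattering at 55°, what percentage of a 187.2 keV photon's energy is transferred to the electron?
0.1351 (or 13.51%)

Calculate initial and final photon energies:

Initial: E₀ = 187.2 keV → λ₀ = 6.6231 pm
Compton shift: Δλ = 1.0346 pm
Final wavelength: λ' = 7.6577 pm
Final energy: E' = 161.9074 keV

Fractional energy loss:
(E₀ - E')/E₀ = (187.2000 - 161.9074)/187.2000
= 25.2926/187.2000
= 0.1351
= 13.51%

(Intermediate values are shown rounded; full precision is carried through to the final answer.)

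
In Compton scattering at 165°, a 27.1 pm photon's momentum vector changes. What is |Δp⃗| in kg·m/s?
4.4857e-23 kg·m/s

Photon momentum magnitude is p = h/λ.

Initial momentum:
p₀ = h/λ = 6.6261e-34/2.7100e-11 = 2.4450e-23 kg·m/s

After scattering:
λ' = λ + Δλ = 27.1 + 4.7699 = 31.8699 pm
p' = h/λ' = 6.6261e-34/3.1870e-11 = 2.0791e-23 kg·m/s

Momentum is a vector; the scattered photon's direction makes angle θ = 165° with the incident direction. The magnitude of the vector change Δp⃗ = p⃗₀ − p⃗' is found from the law of cosines:
|Δp⃗|² = p₀² + p'² − 2p₀p'cos θ
|Δp⃗|² = (2.4450e-23)² + (2.0791e-23)² − 2·2.4450e-23·2.0791e-23·cos(165°)
|Δp⃗| = 4.4857e-23 kg·m/s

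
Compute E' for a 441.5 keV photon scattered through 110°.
204.4457 keV

First convert energy to wavelength:
λ = hc/E, with hc ≈ 1239.842 keV·pm (i.e. 1239.842 eV·nm)

For E = 441.5 keV = 441500 eV:
λ = 1239.842 keV·pm / 441.5 keV
λ = 2.8082 pm

Calculate the Compton shift:
Δλ = λ_C(1 - cos(110°)) = 2.4263 × 1.3420
Δλ = 3.2562 pm

Final wavelength:
λ' = 2.8082 + 3.2562 = 6.0644 pm

Final energy:
E' = hc/λ' = 1239.842 / 6.0644 = 204.4457 keV

(Intermediate values are shown rounded; full precision is carried through to the final answer.)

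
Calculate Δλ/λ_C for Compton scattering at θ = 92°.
1.0349 λ_C

The Compton shift formula is:
Δλ = λ_C(1 - cos θ)

Dividing both sides by λ_C:
Δλ/λ_C = 1 - cos θ

For θ = 92°:
Δλ/λ_C = 1 - cos(92°)
Δλ/λ_C = 1 - -0.0349
Δλ/λ_C = 1.0349

This means the shift is 1.0349 × λ_C = 2.5110 pm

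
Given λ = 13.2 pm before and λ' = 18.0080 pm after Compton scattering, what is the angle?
168.99°

First find the wavelength shift:
Δλ = λ' - λ = 18.0080 - 13.2 = 4.8080 pm

Using Δλ = λ_C(1 - cos θ), with λ_C = h/(m_e·c) ≈ 2.42631024 pm:
cos θ = 1 - Δλ/λ_C
cos θ = 1 - 4.8080/2.42631024
cos θ = -0.981610

θ = arccos(-0.981610)
θ = 168.99°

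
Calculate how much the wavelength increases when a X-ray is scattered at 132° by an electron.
4.0498 pm

Using the Compton scattering formula:
Δλ = λ_C(1 - cos θ)

where λ_C = h/(m_e·c) ≈ 2.4263 pm is the Compton wavelength of an electron.

For θ = 132°:
cos(132°) = -0.6691
1 - cos(132°) = 1.6691

Δλ = 2.4263 × 1.6691
Δλ = 4.0498 pm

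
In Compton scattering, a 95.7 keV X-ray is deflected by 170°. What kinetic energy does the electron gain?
25.9333 keV

By energy conservation: K_e = E_initial - E_final

First find the scattered photon energy:
Initial wavelength: λ = hc/E = 12.9555 pm
Compton shift: Δλ = λ_C(1 - cos(170°)) = 4.8158 pm
Final wavelength: λ' = 12.9555 + 4.8158 = 17.7713 pm
Final photon energy: E' = hc/λ' = 69.7667 keV

Electron kinetic energy:
K_e = E - E' = 95.7000 - 69.7667 = 25.9333 keV

(Intermediate values are shown rounded; full precision is carried through to the final answer.)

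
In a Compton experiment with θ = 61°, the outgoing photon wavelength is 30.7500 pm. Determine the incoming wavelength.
29.5000 pm

From λ' = λ + Δλ, we have λ = λ' - Δλ

First calculate the Compton shift:
Δλ = λ_C(1 - cos θ)
Δλ = 2.4263 × (1 - cos(61°))
Δλ = 2.4263 × 0.5152
Δλ = 1.2500 pm

Initial wavelength:
λ = λ' - Δλ
λ = 30.7500 - 1.2500
λ = 29.5000 pm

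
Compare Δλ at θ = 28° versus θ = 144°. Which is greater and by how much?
144° produces the larger shift by a factor of 15.455

Calculate both shifts using Δλ = λ_C(1 - cos θ):

For θ₁ = 28°:
Δλ₁ = 2.4263 × (1 - cos(28°))
Δλ₁ = 2.4263 × 0.1171
Δλ₁ = 0.2840 pm

For θ₂ = 144°:
Δλ₂ = 2.4263 × (1 - cos(144°))
Δλ₂ = 2.4263 × 1.8090
Δλ₂ = 4.3892 pm

The 144° angle produces the larger shift.
Ratio: 4.3892/0.2840 = 15.455

(Intermediate values are shown rounded; full precision is carried through to the final answer.)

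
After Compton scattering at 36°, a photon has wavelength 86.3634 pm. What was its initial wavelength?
85.9000 pm

From λ' = λ + Δλ, we have λ = λ' - Δλ

First calculate the Compton shift:
Δλ = λ_C(1 - cos θ)
Δλ = 2.4263 × (1 - cos(36°))
Δλ = 2.4263 × 0.1910
Δλ = 0.4634 pm

Initial wavelength:
λ = λ' - Δλ
λ = 86.3634 - 0.4634
λ = 85.9000 pm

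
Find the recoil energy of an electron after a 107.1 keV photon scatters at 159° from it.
30.8862 keV

By energy conservation: K_e = E_initial - E_final

First find the scattered photon energy:
Initial wavelength: λ = hc/E = 11.5765 pm
Compton shift: Δλ = λ_C(1 - cos(159°)) = 4.6915 pm
Final wavelength: λ' = 11.5765 + 4.6915 = 16.2680 pm
Final photon energy: E' = hc/λ' = 76.2138 keV

Electron kinetic energy:
K_e = E - E' = 107.1000 - 76.2138 = 30.8862 keV

(Intermediate values are shown rounded; full precision is carried through to the final answer.)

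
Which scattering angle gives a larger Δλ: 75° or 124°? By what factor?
124° produces the larger shift by a factor of 2.104

Calculate both shifts using Δλ = λ_C(1 - cos θ):

For θ₁ = 75°:
Δλ₁ = 2.4263 × (1 - cos(75°))
Δλ₁ = 2.4263 × 0.7412
Δλ₁ = 1.7983 pm

For θ₂ = 124°:
Δλ₂ = 2.4263 × (1 - cos(124°))
Δλ₂ = 2.4263 × 1.5592
Δλ₂ = 3.7831 pm

The 124° angle produces the larger shift.
Ratio: 3.7831/1.7983 = 2.104

(Intermediate values are shown rounded; full precision is carried through to the final answer.)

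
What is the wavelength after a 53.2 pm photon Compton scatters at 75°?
54.9983 pm

Using the Compton scattering formula:
λ' = λ + Δλ = λ + λ_C(1 - cos θ)

Given:
- Initial wavelength λ = 53.2 pm
- Scattering angle θ = 75°
- Compton wavelength λ_C ≈ 2.4263 pm

Calculate the shift:
Δλ = 2.4263 × (1 - cos(75°))
Δλ = 2.4263 × 0.7412
Δλ = 1.7983 pm

Final wavelength:
λ' = 53.2 + 1.7983 = 54.9983 pm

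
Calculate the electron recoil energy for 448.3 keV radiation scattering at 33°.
55.5830 keV

By energy conservation: K_e = E_initial - E_final

First find the scattered photon energy:
Initial wavelength: λ = hc/E = 2.7657 pm
Compton shift: Δλ = λ_C(1 - cos(33°)) = 0.3914 pm
Final wavelength: λ' = 2.7657 + 0.3914 = 3.1571 pm
Final photon energy: E' = hc/λ' = 392.7170 keV

Electron kinetic energy:
K_e = E - E' = 448.3000 - 392.7170 = 55.5830 keV

(Intermediate values are shown rounded; full precision is carried through to the final answer.)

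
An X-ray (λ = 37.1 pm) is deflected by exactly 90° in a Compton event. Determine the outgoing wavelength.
39.5263 pm

Using the Compton formula: λ' = λ + λ_C(1 − cos θ)

For θ = 90°, cos θ = 0 (exact) = 0.0000, so:
1 − cos 90° = 1 − (0) = 1.0000

Δλ = λ_C × 1.0000 = 2.4263 × 1.0000 = 2.4263 pm

λ' = 37.1 + 2.4263 = 39.5263 pm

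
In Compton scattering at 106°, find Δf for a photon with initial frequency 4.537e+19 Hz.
1.447e+19 Hz (decrease)

Convert frequency to wavelength (c = 299792458 m/s):
λ₀ = c/f₀ = 299792458/4.537e+19 = 6.6077244e-12 m = 6.6077 pm

Calculate Compton shift:
Δλ = λ_C(1 - cos(106°)) = 3.0951 pm

Final wavelength:
λ' = λ₀ + Δλ = 6.6077 + 3.0951 = 9.7028 pm

Final frequency:
f' = c/λ' = 299792458/9.7028164e-12 = 3.0897468e+19 Hz

Frequency shift (decrease):
Δf = f₀ - f' = 4.537e+19 - 3.0897468e+19 = 1.447e+19 Hz

(Intermediate values are shown rounded; full precision is carried through to the final answer.)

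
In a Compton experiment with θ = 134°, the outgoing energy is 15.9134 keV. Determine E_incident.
16.8000 keV

Convert final energy to wavelength (hc ≈ 1239.842 keV·pm):
λ' = hc/E' = 1239.842 / 15.9134 = 77.9118 pm

Calculate the Compton shift:
Δλ = λ_C(1 - cos(134°))
Δλ = 2.4263 × (1 - cos(134°))
Δλ = 4.1118 pm

Initial wavelength:
λ = λ' - Δλ = 77.9118 - 4.1118 = 73.8001 pm

Initial energy:
E = hc/λ = 1239.842 / 73.8001 = 16.8000 keV

(Intermediate values are shown rounded; full precision is carried through to the final answer.)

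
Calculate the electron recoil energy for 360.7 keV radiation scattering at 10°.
3.8270 keV

By energy conservation: K_e = E_initial - E_final

First find the scattered photon energy:
Initial wavelength: λ = hc/E = 3.4373 pm
Compton shift: Δλ = λ_C(1 - cos(10°)) = 0.0369 pm
Final wavelength: λ' = 3.4373 + 0.0369 = 3.4742 pm
Final photon energy: E' = hc/λ' = 356.8730 keV

Electron kinetic energy:
K_e = E - E' = 360.7000 - 356.8730 = 3.8270 keV

(Intermediate values are shown rounded; full precision is carried through to the final answer.)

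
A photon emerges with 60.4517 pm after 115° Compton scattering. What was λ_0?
57.0000 pm

From λ' = λ + Δλ, we have λ = λ' - Δλ

First calculate the Compton shift:
Δλ = λ_C(1 - cos θ)
Δλ = 2.4263 × (1 - cos(115°))
Δλ = 2.4263 × 1.4226
Δλ = 3.4517 pm

Initial wavelength:
λ = λ' - Δλ
λ = 60.4517 - 3.4517
λ = 57.0000 pm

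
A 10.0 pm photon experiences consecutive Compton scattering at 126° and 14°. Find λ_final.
13.9245 pm

Apply Compton shift twice:

First scattering at θ₁ = 126°:
Δλ₁ = λ_C(1 - cos(126°))
Δλ₁ = 2.4263 × 1.5878
Δλ₁ = 3.8525 pm

After first scattering:
λ₁ = 10.0 + 3.8525 = 13.8525 pm

Second scattering at θ₂ = 14°:
Δλ₂ = λ_C(1 - cos(14°))
Δλ₂ = 2.4263 × 0.0297
Δλ₂ = 0.0721 pm

Final wavelength:
λ₂ = 13.8525 + 0.0721 = 13.9245 pm

Total shift: Δλ_total = 3.8525 + 0.0721 = 3.9245 pm

(Intermediate values are shown rounded; full precision is carried through to the final answer.)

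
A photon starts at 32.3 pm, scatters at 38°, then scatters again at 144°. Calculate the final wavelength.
37.2036 pm

Apply Compton shift twice:

First scattering at θ₁ = 38°:
Δλ₁ = λ_C(1 - cos(38°))
Δλ₁ = 2.4263 × 0.2120
Δλ₁ = 0.5144 pm

After first scattering:
λ₁ = 32.3 + 0.5144 = 32.8144 pm

Second scattering at θ₂ = 144°:
Δλ₂ = λ_C(1 - cos(144°))
Δλ₂ = 2.4263 × 1.8090
Δλ₂ = 4.3892 pm

Final wavelength:
λ₂ = 32.8144 + 4.3892 = 37.2036 pm

Total shift: Δλ_total = 0.5144 + 4.3892 = 4.9036 pm

(Intermediate values are shown rounded; full precision is carried through to the final answer.)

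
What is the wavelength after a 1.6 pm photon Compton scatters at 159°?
6.2915 pm

Using the Compton scattering formula:
λ' = λ + Δλ = λ + λ_C(1 - cos θ)

Given:
- Initial wavelength λ = 1.6 pm
- Scattering angle θ = 159°
- Compton wavelength λ_C ≈ 2.4263 pm

Calculate the shift:
Δλ = 2.4263 × (1 - cos(159°))
Δλ = 2.4263 × 1.9336
Δλ = 4.6915 pm

Final wavelength:
λ' = 1.6 + 4.6915 = 6.2915 pm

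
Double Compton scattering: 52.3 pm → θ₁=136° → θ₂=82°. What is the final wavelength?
58.5603 pm

Apply Compton shift twice:

First scattering at θ₁ = 136°:
Δλ₁ = λ_C(1 - cos(136°))
Δλ₁ = 2.4263 × 1.7193
Δλ₁ = 4.1717 pm

After first scattering:
λ₁ = 52.3 + 4.1717 = 56.4717 pm

Second scattering at θ₂ = 82°:
Δλ₂ = λ_C(1 - cos(82°))
Δλ₂ = 2.4263 × 0.8608
Δλ₂ = 2.0886 pm

Final wavelength:
λ₂ = 56.4717 + 2.0886 = 58.5603 pm

Total shift: Δλ_total = 4.1717 + 2.0886 = 6.2603 pm

(Intermediate values are shown rounded; full precision is carried through to the final answer.)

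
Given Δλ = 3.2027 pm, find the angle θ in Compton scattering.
108.66°

From the Compton formula Δλ = λ_C(1 - cos θ), we can solve for θ:

cos θ = 1 - Δλ/λ_C

Given:
- Δλ = 3.2027 pm
- λ_C = h/(m_e·c) ≈ 2.42631024 pm

cos θ = 1 - 3.2027/2.42631024
cos θ = 1 - 1.319988
cos θ = -0.319988

θ = arccos(-0.319988)
θ = 108.66°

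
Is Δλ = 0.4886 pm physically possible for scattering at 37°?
Yes, consistent

Calculate the expected shift for θ = 37°:

Δλ_expected = λ_C(1 - cos(37°))
Δλ_expected = 2.4263 × (1 - cos(37°))
Δλ_expected = 2.4263 × 0.2014
Δλ_expected = 0.4886 pm

Given shift: 0.4886 pm
Expected shift: 0.4886 pm
Difference: 0.0000 pm

The values match. This is consistent with Compton scattering at the stated angle.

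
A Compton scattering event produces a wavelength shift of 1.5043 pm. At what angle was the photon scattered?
67.67°

From the Compton formula Δλ = λ_C(1 - cos θ), we can solve for θ:

cos θ = 1 - Δλ/λ_C

Given:
- Δλ = 1.5043 pm
- λ_C = h/(m_e·c) ≈ 2.42631024 pm

cos θ = 1 - 1.5043/2.42631024
cos θ = 1 - 0.619995
cos θ = 0.380005

θ = arccos(0.380005)
θ = 67.67°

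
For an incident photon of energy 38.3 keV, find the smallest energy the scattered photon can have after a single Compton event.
33.3072 keV (at θ = 180°)

The scattered photon has minimum energy when its wavelength is maximum, i.e., when the Compton shift Δλ = λ_C(1 − cos θ) is maximum. This occurs at θ = 180° (backscattering), giving Δλ_max = 2λ_C = 4.8526 pm.

Initial wavelength: λ₀ = hc/E₀ = 32.3719 pm
Maximum final wavelength: λ'_max = λ₀ + 2λ_C = 32.3719 + 4.8526 = 37.2245 pm
Minimum final energy: E'_min = hc/λ'_max = 33.3072 keV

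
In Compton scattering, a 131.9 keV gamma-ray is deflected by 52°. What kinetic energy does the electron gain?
11.9043 keV

By energy conservation: K_e = E_initial - E_final

First find the scattered photon energy:
Initial wavelength: λ = hc/E = 9.3999 pm
Compton shift: Δλ = λ_C(1 - cos(52°)) = 0.9325 pm
Final wavelength: λ' = 9.3999 + 0.9325 = 10.3324 pm
Final photon energy: E' = hc/λ' = 119.9957 keV

Electron kinetic energy:
K_e = E - E' = 131.9000 - 119.9957 = 11.9043 keV

(Intermediate values are shown rounded; full precision is carried through to the final answer.)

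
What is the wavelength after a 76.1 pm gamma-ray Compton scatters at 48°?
76.9028 pm

Using the Compton scattering formula:
λ' = λ + Δλ = λ + λ_C(1 - cos θ)

Given:
- Initial wavelength λ = 76.1 pm
- Scattering angle θ = 48°
- Compton wavelength λ_C ≈ 2.4263 pm

Calculate the shift:
Δλ = 2.4263 × (1 - cos(48°))
Δλ = 2.4263 × 0.3309
Δλ = 0.8028 pm

Final wavelength:
λ' = 76.1 + 0.8028 = 76.9028 pm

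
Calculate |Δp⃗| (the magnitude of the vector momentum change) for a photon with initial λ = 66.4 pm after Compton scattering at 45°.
7.5978e-24 kg·m/s

Photon momentum magnitude is p = h/λ.

Initial momentum:
p₀ = h/λ = 6.6261e-34/6.6400e-11 = 9.9790e-24 kg·m/s

After scattering:
λ' = λ + Δλ = 66.4 + 0.7106 = 67.1106 pm
p' = h/λ' = 6.6261e-34/6.7111e-11 = 9.8734e-24 kg·m/s

Momentum is a vector; the scattered photon's direction makes angle θ = 45° with the incident direction. The magnitude of the vector change Δp⃗ = p⃗₀ − p⃗' is found from the law of cosines:
|Δp⃗|² = p₀² + p'² − 2p₀p'cos θ
|Δp⃗|² = (9.9790e-24)² + (9.8734e-24)² − 2·9.9790e-24·9.8734e-24·cos(45°)
|Δp⃗| = 7.5978e-24 kg·m/s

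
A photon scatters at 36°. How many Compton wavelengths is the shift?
0.1910 λ_C

The Compton shift formula is:
Δλ = λ_C(1 - cos θ)

Dividing both sides by λ_C:
Δλ/λ_C = 1 - cos θ

For θ = 36°:
Δλ/λ_C = 1 - cos(36°)
Δλ/λ_C = 1 - 0.8090
Δλ/λ_C = 0.1910

This means the shift is 0.1910 × λ_C = 0.4634 pm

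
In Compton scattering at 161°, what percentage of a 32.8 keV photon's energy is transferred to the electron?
0.1110 (or 11.10%)

Calculate initial and final photon energies:

Initial: E₀ = 32.8 keV → λ₀ = 37.8001 pm
Compton shift: Δλ = 4.7204 pm
Final wavelength: λ' = 42.5205 pm
Final energy: E' = 29.1587 keV

Fractional energy loss:
(E₀ - E')/E₀ = (32.8000 - 29.1587)/32.8000
= 3.6413/32.8000
= 0.1110
= 11.10%

(Intermediate values are shown rounded; full precision is carried through to the final answer.)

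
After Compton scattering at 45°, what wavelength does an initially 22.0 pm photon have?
22.7106 pm

Using the Compton formula: λ' = λ + λ_C(1 − cos θ)

For θ = 45°, cos θ = √2/2 (exact) ≈ 0.7071, so:
1 − cos 45° = 1 − (√2/2) ≈ 0.2929

Δλ = λ_C × 0.2929 = 2.4263 × 0.2929 = 0.7106 pm

λ' = 22.0 + 0.7106 = 22.7106 pm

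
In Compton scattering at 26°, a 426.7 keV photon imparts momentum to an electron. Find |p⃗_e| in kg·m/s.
1.0011e-22 kg·m/s

The electron is initially at rest, so by conservation of momentum:
p⃗_e = p⃗₀ − p⃗'  (incident photon momentum minus scattered photon momentum)

Photon momentum magnitudes (p = h/λ = E/c):
λ₀ = hc/E₀ = 2.9057 pm → p₀ = h/λ₀ = 2.2804e-22 kg·m/s
Δλ = λ_C(1 − cos 26°) = 0.2456 pm
λ' = 3.1512 pm → p' = h/λ' = 2.1027e-22 kg·m/s

The scattered photon makes angle θ = 26° with the incident direction, so by the law of cosines:
|p⃗_e|² = p₀² + p'² − 2p₀p'cos θ
|p⃗_e|² = (2.2804e-22)² + (2.1027e-22)² − 2·2.2804e-22·2.1027e-22·cos(26°)
|p⃗_e| = 1.0011e-22 kg·m/s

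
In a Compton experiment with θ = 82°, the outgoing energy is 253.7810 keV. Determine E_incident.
443.2999 keV

Convert final energy to wavelength (hc ≈ 1239.842 keV·pm):
λ' = hc/E' = 1239.842 / 253.7810 = 4.8855 pm

Calculate the Compton shift:
Δλ = λ_C(1 - cos(82°))
Δλ = 2.4263 × (1 - cos(82°))
Δλ = 2.0886 pm

Initial wavelength:
λ = λ' - Δλ = 4.8855 - 2.0886 = 2.7968 pm

Initial energy:
E = hc/λ = 1239.842 / 2.7968 = 443.2999 keV

(Intermediate values are shown rounded; full precision is carried through to the final answer.)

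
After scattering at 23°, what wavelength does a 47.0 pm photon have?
47.1929 pm

Using the Compton scattering formula:
λ' = λ + Δλ = λ + λ_C(1 - cos θ)

Given:
- Initial wavelength λ = 47.0 pm
- Scattering angle θ = 23°
- Compton wavelength λ_C ≈ 2.4263 pm

Calculate the shift:
Δλ = 2.4263 × (1 - cos(23°))
Δλ = 2.4263 × 0.0795
Δλ = 0.1929 pm

Final wavelength:
λ' = 47.0 + 0.1929 = 47.1929 pm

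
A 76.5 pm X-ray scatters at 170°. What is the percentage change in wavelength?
6.2951%

Calculate the Compton shift:
Δλ = λ_C(1 - cos(170°))
Δλ = 2.4263 × (1 - cos(170°))
Δλ = 2.4263 × 1.9848
Δλ = 4.8158 pm

Percentage change:
(Δλ/λ₀) × 100 = (4.8158/76.5) × 100
= 6.2951%

(Intermediate values are shown rounded; full precision is carried through to the final answer.)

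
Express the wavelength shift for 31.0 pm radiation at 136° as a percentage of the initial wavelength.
13.4569%

Calculate the Compton shift:
Δλ = λ_C(1 - cos(136°))
Δλ = 2.4263 × (1 - cos(136°))
Δλ = 2.4263 × 1.7193
Δλ = 4.1717 pm

Percentage change:
(Δλ/λ₀) × 100 = (4.1717/31.0) × 100
= 13.4569%

(Intermediate values are shown rounded; full precision is carried through to the final answer.)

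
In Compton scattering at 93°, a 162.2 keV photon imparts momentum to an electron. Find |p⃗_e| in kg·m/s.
1.1102e-22 kg·m/s

The electron is initially at rest, so by conservation of momentum:
p⃗_e = p⃗₀ − p⃗'  (incident photon momentum minus scattered photon momentum)

Photon momentum magnitudes (p = h/λ = E/c):
λ₀ = hc/E₀ = 7.6439 pm → p₀ = h/λ₀ = 8.6684e-23 kg·m/s
Δλ = λ_C(1 − cos 93°) = 2.5533 pm
λ' = 10.1972 pm → p' = h/λ' = 6.4979e-23 kg·m/s

The scattered photon makes angle θ = 93° with the incident direction, so by the law of cosines:
|p⃗_e|² = p₀² + p'² − 2p₀p'cos θ
|p⃗_e|² = (8.6684e-23)² + (6.4979e-23)² − 2·8.6684e-23·6.4979e-23·cos(93°)
|p⃗_e| = 1.1102e-22 kg·m/s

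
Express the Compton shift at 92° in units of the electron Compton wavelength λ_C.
1.0349 λ_C

The Compton shift formula is:
Δλ = λ_C(1 - cos θ)

Dividing both sides by λ_C:
Δλ/λ_C = 1 - cos θ

For θ = 92°:
Δλ/λ_C = 1 - cos(92°)
Δλ/λ_C = 1 - -0.0349
Δλ/λ_C = 1.0349

This means the shift is 1.0349 × λ_C = 2.5110 pm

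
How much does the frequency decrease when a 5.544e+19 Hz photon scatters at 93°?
1.778e+19 Hz (decrease)

Convert frequency to wavelength (c = 299792458 m/s):
λ₀ = c/f₀ = 299792458/5.544e+19 = 5.4075119e-12 m = 5.4075 pm

Calculate Compton shift:
Δλ = λ_C(1 - cos(93°)) = 2.5533 pm

Final wavelength:
λ' = λ₀ + Δλ = 5.4075 + 2.5533 = 7.9608 pm

Final frequency:
f' = c/λ' = 299792458/7.9608054e-12 = 3.7658559e+19 Hz

Frequency shift (decrease):
Δf = f₀ - f' = 5.544e+19 - 3.7658559e+19 = 1.778e+19 Hz

(Intermediate values are shown rounded; full precision is carried through to the final answer.)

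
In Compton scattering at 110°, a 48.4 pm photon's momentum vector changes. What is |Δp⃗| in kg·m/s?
2.1727e-23 kg·m/s

Photon momentum magnitude is p = h/λ.

Initial momentum:
p₀ = h/λ = 6.6261e-34/4.8400e-11 = 1.3690e-23 kg·m/s

After scattering:
λ' = λ + Δλ = 48.4 + 3.2562 = 51.6562 pm
p' = h/λ' = 6.6261e-34/5.1656e-11 = 1.2827e-23 kg·m/s

Momentum is a vector; the scattered photon's direction makes angle θ = 110° with the incident direction. The magnitude of the vector change Δp⃗ = p⃗₀ − p⃗' is found from the law of cosines:
|Δp⃗|² = p₀² + p'² − 2p₀p'cos θ
|Δp⃗|² = (1.3690e-23)² + (1.2827e-23)² − 2·1.3690e-23·1.2827e-23·cos(110°)
|Δp⃗| = 2.1727e-23 kg·m/s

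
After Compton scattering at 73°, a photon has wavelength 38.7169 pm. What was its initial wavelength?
37.0000 pm

From λ' = λ + Δλ, we have λ = λ' - Δλ

First calculate the Compton shift:
Δλ = λ_C(1 - cos θ)
Δλ = 2.4263 × (1 - cos(73°))
Δλ = 2.4263 × 0.7076
Δλ = 1.7169 pm

Initial wavelength:
λ = λ' - Δλ
λ = 38.7169 - 1.7169
λ = 37.0000 pm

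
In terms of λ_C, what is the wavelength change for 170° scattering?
1.9848 λ_C

The Compton shift formula is:
Δλ = λ_C(1 - cos θ)

Dividing both sides by λ_C:
Δλ/λ_C = 1 - cos θ

For θ = 170°:
Δλ/λ_C = 1 - cos(170°)
Δλ/λ_C = 1 - -0.9848
Δλ/λ_C = 1.9848

This means the shift is 1.9848 × λ_C = 4.8158 pm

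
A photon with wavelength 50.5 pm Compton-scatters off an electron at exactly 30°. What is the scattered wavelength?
50.8251 pm

Using the Compton formula: λ' = λ + λ_C(1 − cos θ)

For θ = 30°, cos θ = √3/2 (exact) ≈ 0.8660, so:
1 − cos 30° = 1 − (√3/2) ≈ 0.1340

Δλ = λ_C × 0.1340 = 2.4263 × 0.1340 = 0.3251 pm

λ' = 50.5 + 0.3251 = 50.8251 pm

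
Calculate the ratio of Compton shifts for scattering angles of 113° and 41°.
113° produces the larger shift by a factor of 5.670

Calculate both shifts using Δλ = λ_C(1 - cos θ):

For θ₁ = 41°:
Δλ₁ = 2.4263 × (1 - cos(41°))
Δλ₁ = 2.4263 × 0.2453
Δλ₁ = 0.5952 pm

For θ₂ = 113°:
Δλ₂ = 2.4263 × (1 - cos(113°))
Δλ₂ = 2.4263 × 1.3907
Δλ₂ = 3.3743 pm

The 113° angle produces the larger shift.
Ratio: 3.3743/0.5952 = 5.670

(Intermediate values are shown rounded; full precision is carried through to the final answer.)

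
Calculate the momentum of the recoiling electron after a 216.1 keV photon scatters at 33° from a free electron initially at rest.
6.3900e-23 kg·m/s

The electron is initially at rest, so by conservation of momentum:
p⃗_e = p⃗₀ − p⃗'  (incident photon momentum minus scattered photon momentum)

Photon momentum magnitudes (p = h/λ = E/c):
λ₀ = hc/E₀ = 5.7374 pm → p₀ = h/λ₀ = 1.1549e-22 kg·m/s
Δλ = λ_C(1 − cos 33°) = 0.3914 pm
λ' = 6.1288 pm → p' = h/λ' = 1.0811e-22 kg·m/s

The scattered photon makes angle θ = 33° with the incident direction, so by the law of cosines:
|p⃗_e|² = p₀² + p'² − 2p₀p'cos θ
|p⃗_e|² = (1.1549e-22)² + (1.0811e-22)² − 2·1.1549e-22·1.0811e-22·cos(33°)
|p⃗_e| = 6.3900e-23 kg·m/s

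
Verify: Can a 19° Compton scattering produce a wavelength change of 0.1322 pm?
Yes, consistent

Calculate the expected shift for θ = 19°:

Δλ_expected = λ_C(1 - cos(19°))
Δλ_expected = 2.4263 × (1 - cos(19°))
Δλ_expected = 2.4263 × 0.0545
Δλ_expected = 0.1322 pm

Given shift: 0.1322 pm
Expected shift: 0.1322 pm
Difference: 0.0000 pm

The values match. This is consistent with Compton scattering at the stated angle.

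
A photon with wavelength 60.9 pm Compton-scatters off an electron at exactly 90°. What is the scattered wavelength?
63.3263 pm

Using the Compton formula: λ' = λ + λ_C(1 − cos θ)

For θ = 90°, cos θ = 0 (exact) = 0.0000, so:
1 − cos 90° = 1 − (0) = 1.0000

Δλ = λ_C × 1.0000 = 2.4263 × 1.0000 = 2.4263 pm

λ' = 60.9 + 2.4263 = 63.3263 pm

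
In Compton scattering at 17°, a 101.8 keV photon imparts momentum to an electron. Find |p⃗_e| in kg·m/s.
1.6020e-23 kg·m/s

The electron is initially at rest, so by conservation of momentum:
p⃗_e = p⃗₀ − p⃗'  (incident photon momentum minus scattered photon momentum)

Photon momentum magnitudes (p = h/λ = E/c):
λ₀ = hc/E₀ = 12.1792 pm → p₀ = h/λ₀ = 5.4405e-23 kg·m/s
Δλ = λ_C(1 − cos 17°) = 0.1060 pm
λ' = 12.2852 pm → p' = h/λ' = 5.3935e-23 kg·m/s

The scattered photon makes angle θ = 17° with the incident direction, so by the law of cosines:
|p⃗_e|² = p₀² + p'² − 2p₀p'cos θ
|p⃗_e|² = (5.4405e-23)² + (5.3935e-23)² − 2·5.4405e-23·5.3935e-23·cos(17°)
|p⃗_e| = 1.6020e-23 kg·m/s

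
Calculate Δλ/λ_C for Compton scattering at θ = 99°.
1.1564 λ_C

The Compton shift formula is:
Δλ = λ_C(1 - cos θ)

Dividing both sides by λ_C:
Δλ/λ_C = 1 - cos θ

For θ = 99°:
Δλ/λ_C = 1 - cos(99°)
Δλ/λ_C = 1 - -0.1564
Δλ/λ_C = 1.1564

This means the shift is 1.1564 × λ_C = 2.8059 pm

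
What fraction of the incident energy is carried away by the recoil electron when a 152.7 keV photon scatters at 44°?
0.0774 (or 7.74%)

Calculate initial and final photon energies:

Initial: E₀ = 152.7 keV → λ₀ = 8.1195 pm
Compton shift: Δλ = 0.6810 pm
Final wavelength: λ' = 8.8004 pm
Final energy: E' = 140.8842 keV

Fractional energy loss:
(E₀ - E')/E₀ = (152.7000 - 140.8842)/152.7000
= 11.8158/152.7000
= 0.0774
= 7.74%

(Intermediate values are shown rounded; full precision is carried through to the final answer.)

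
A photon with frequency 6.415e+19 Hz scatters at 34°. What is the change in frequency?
5.230e+18 Hz (decrease)

Convert frequency to wavelength (c = 299792458 m/s):
λ₀ = c/f₀ = 299792458/6.415e+19 = 4.6733041e-12 m = 4.6733 pm

Calculate Compton shift:
Δλ = λ_C(1 - cos(34°)) = 0.4148 pm

Final wavelength:
λ' = λ₀ + Δλ = 4.6733 + 0.4148 = 5.0881 pm

Final frequency:
f' = c/λ' = 299792458/5.0881120e-12 = 5.8920177e+19 Hz

Frequency shift (decrease):
Δf = f₀ - f' = 6.415e+19 - 5.8920177e+19 = 5.230e+18 Hz

(Intermediate values are shown rounded; full precision is carried through to the final answer.)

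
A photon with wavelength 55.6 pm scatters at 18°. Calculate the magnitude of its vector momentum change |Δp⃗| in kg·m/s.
3.7247e-24 kg·m/s

Photon momentum magnitude is p = h/λ.

Initial momentum:
p₀ = h/λ = 6.6261e-34/5.5600e-11 = 1.1917e-23 kg·m/s

After scattering:
λ' = λ + Δλ = 55.6 + 0.1188 = 55.7188 pm
p' = h/λ' = 6.6261e-34/5.5719e-11 = 1.1892e-23 kg·m/s

Momentum is a vector; the scattered photon's direction makes angle θ = 18° with the incident direction. The magnitude of the vector change Δp⃗ = p⃗₀ − p⃗' is found from the law of cosines:
|Δp⃗|² = p₀² + p'² − 2p₀p'cos θ
|Δp⃗|² = (1.1917e-23)² + (1.1892e-23)² − 2·1.1917e-23·1.1892e-23·cos(18°)
|Δp⃗| = 3.7247e-24 kg·m/s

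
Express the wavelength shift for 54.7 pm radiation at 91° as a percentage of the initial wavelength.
4.5131%

Calculate the Compton shift:
Δλ = λ_C(1 - cos(91°))
Δλ = 2.4263 × (1 - cos(91°))
Δλ = 2.4263 × 1.0175
Δλ = 2.4687 pm

Percentage change:
(Δλ/λ₀) × 100 = (2.4687/54.7) × 100
= 4.5131%

(Intermediate values are shown rounded; full precision is carried through to the final answer.)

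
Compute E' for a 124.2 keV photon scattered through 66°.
108.5480 keV

First convert energy to wavelength:
λ = hc/E, with hc ≈ 1239.842 keV·pm (i.e. 1239.842 eV·nm)

For E = 124.2 keV = 124200 eV:
λ = 1239.842 keV·pm / 124.2 keV
λ = 9.9826 pm

Calculate the Compton shift:
Δλ = λ_C(1 - cos(66°)) = 2.4263 × 0.5933
Δλ = 1.4394 pm

Final wavelength:
λ' = 9.9826 + 1.4394 = 11.4221 pm

Final energy:
E' = hc/λ' = 1239.842 / 11.4221 = 108.5480 keV

(Intermediate values are shown rounded; full precision is carried through to the final answer.)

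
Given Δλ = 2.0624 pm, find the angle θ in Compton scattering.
81.37°

From the Compton formula Δλ = λ_C(1 - cos θ), we can solve for θ:

cos θ = 1 - Δλ/λ_C

Given:
- Δλ = 2.0624 pm
- λ_C = h/(m_e·c) ≈ 2.42631024 pm

cos θ = 1 - 2.0624/2.42631024
cos θ = 1 - 0.850015
cos θ = 0.149985

θ = arccos(0.149985)
θ = 81.37°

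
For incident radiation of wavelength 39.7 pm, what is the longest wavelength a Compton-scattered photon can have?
44.5526 pm (at θ = 180°)

The Compton shift is Δλ = λ_C(1 − cos θ).

Since cos θ ranges from −1 to 1, the factor (1 − cos θ) ranges from 0 to 2; the maximum shift occurs at θ = 180° (backscattering):
Δλ_max = 2λ_C = 2 × 2.4263 pm = 4.8526 pm

Maximum scattered wavelength:
λ'_max = λ₀ + Δλ_max = 39.7 + 4.8526 = 44.5526 pm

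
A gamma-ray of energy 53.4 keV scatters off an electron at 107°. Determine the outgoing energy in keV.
47.0462 keV

First convert energy to wavelength:
λ = hc/E, with hc ≈ 1239.842 keV·pm (i.e. 1239.842 eV·nm)

For E = 53.4 keV = 53400 eV:
λ = 1239.842 keV·pm / 53.4 keV
λ = 23.2180 pm

Calculate the Compton shift:
Δλ = λ_C(1 - cos(107°)) = 2.4263 × 1.2924
Δλ = 3.1357 pm

Final wavelength:
λ' = 23.2180 + 3.1357 = 26.3537 pm

Final energy:
E' = hc/λ' = 1239.842 / 26.3537 = 47.0462 keV

(Intermediate values are shown rounded; full precision is carried through to the final answer.)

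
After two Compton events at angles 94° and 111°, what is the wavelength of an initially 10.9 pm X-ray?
16.7914 pm

Apply Compton shift twice:

First scattering at θ₁ = 94°:
Δλ₁ = λ_C(1 - cos(94°))
Δλ₁ = 2.4263 × 1.0698
Δλ₁ = 2.5956 pm

After first scattering:
λ₁ = 10.9 + 2.5956 = 13.4956 pm

Second scattering at θ₂ = 111°:
Δλ₂ = λ_C(1 - cos(111°))
Δλ₂ = 2.4263 × 1.3584
Δλ₂ = 3.2958 pm

Final wavelength:
λ₂ = 13.4956 + 3.2958 = 16.7914 pm

Total shift: Δλ_total = 2.5956 + 3.2958 = 5.8914 pm

(Intermediate values are shown rounded; full precision is carried through to the final answer.)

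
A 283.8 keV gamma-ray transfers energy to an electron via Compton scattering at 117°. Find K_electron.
126.7894 keV

By energy conservation: K_e = E_initial - E_final

First find the scattered photon energy:
Initial wavelength: λ = hc/E = 4.3687 pm
Compton shift: Δλ = λ_C(1 - cos(117°)) = 3.5278 pm
Final wavelength: λ' = 4.3687 + 3.5278 = 7.8965 pm
Final photon energy: E' = hc/λ' = 157.0106 keV

Electron kinetic energy:
K_e = E - E' = 283.8000 - 157.0106 = 126.7894 keV

(Intermediate values are shown rounded; full precision is carried through to the final answer.)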